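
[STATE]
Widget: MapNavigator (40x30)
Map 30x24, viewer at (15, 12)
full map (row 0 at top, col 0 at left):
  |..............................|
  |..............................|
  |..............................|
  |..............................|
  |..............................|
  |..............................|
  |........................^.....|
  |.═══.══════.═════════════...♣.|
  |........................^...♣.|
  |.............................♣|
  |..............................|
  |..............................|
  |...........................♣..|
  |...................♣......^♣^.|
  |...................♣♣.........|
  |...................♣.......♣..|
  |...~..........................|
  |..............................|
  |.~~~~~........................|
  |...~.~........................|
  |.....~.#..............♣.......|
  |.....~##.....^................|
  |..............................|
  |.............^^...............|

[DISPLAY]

                                        
                                        
                                        
     ..............................     
     ..............................     
     ..............................     
     ..............................     
     ..............................     
     ..............................     
     ........................^.....     
     .═══.══════.═════════════...♣.     
     ........................^...♣.     
     .............................♣     
     ..............................     
     ..............................     
     ...............@...........♣..     
     ...................♣......^♣^.     
     ...................♣♣.........     
     ...................♣.......♣..     
     ...~..........................     
     ..............................     
     .~~~~~........................     
     ...~.~........................     
     .....~.#..............♣.......     
     .....~##.....^................     
     ..............................     
     .............^^...............     
                                        
                                        
                                        


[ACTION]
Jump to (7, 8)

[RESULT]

                                        
                                        
                                        
                                        
                                        
                                        
                                        
             ...........................
             ...........................
             ...........................
             ...........................
             ...........................
             ...........................
             ........................^..
             .═══.══════.═════════════..
             .......@................^..
             ...........................
             ...........................
             ...........................
             ...........................
             ...................♣......^
             ...................♣♣......
             ...................♣.......
             ...~.......................
             ...........................
             .~~~~~.....................
             ...~.~.....................
             .....~.#..............♣....
             .....~##.....^.............
             ...........................


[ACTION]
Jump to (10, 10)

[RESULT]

                                        
                                        
                                        
                                        
                                        
          ..............................
          ..............................
          ..............................
          ..............................
          ..............................
          ..............................
          ........................^.....
          .═══.══════.═════════════...♣.
          ........................^...♣.
          .............................♣
          ..........@...................
          ..............................
          ...........................♣..
          ...................♣......^♣^.
          ...................♣♣.........
          ...................♣.......♣..
          ...~..........................
          ..............................
          .~~~~~........................
          ...~.~........................
          .....~.#..............♣.......
          .....~##.....^................
          ..............................
          .............^^...............
                                        


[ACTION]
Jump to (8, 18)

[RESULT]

            ............................
            ............................
            ............................
            ........................^...
            .═══.══════.═════════════...
            ........................^...
            ............................
            ............................
            ............................
            ...........................♣
            ...................♣......^♣
            ...................♣♣.......
            ...................♣.......♣
            ...~........................
            ............................
            .~~~~~..@...................
            ...~.~......................
            .....~.#..............♣.....
            .....~##.....^..............
            ............................
            .............^^.............
                                        
                                        
                                        
                                        
                                        
                                        
                                        
                                        
                                        


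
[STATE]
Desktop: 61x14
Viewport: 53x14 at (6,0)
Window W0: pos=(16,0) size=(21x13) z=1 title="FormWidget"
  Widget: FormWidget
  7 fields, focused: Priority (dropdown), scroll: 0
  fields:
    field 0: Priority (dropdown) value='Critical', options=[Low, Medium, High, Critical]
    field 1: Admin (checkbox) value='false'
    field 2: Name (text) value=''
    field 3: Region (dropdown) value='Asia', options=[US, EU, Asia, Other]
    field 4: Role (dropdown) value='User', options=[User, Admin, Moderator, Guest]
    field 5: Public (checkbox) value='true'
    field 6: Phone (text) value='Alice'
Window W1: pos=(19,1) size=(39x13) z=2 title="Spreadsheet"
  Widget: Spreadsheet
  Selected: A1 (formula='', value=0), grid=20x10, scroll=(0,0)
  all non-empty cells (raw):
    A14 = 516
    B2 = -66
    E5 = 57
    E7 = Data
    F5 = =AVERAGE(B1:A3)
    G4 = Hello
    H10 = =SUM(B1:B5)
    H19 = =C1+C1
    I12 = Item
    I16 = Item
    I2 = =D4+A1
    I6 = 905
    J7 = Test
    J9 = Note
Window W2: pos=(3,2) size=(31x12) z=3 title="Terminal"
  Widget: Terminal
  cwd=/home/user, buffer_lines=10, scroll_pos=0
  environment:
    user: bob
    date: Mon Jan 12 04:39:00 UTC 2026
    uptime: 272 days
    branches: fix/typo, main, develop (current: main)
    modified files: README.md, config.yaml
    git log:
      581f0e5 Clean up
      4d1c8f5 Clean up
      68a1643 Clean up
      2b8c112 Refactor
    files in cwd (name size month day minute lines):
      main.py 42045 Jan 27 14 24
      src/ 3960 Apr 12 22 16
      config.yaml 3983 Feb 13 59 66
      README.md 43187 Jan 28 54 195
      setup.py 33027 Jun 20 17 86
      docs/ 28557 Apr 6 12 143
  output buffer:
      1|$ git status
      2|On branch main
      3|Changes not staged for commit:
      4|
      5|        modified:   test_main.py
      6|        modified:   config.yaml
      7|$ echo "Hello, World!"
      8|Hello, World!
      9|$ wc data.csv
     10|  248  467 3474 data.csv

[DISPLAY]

          ┏━━━━━━━━━━━━━━━━━━━┓                      
          ┃ F┏━━━━━━━━━━━━━━━━━━━━━━━━━━━━━━━━━━━━━┓ 
━━━━━━━━━━━━━━━━━━━━━━━━━━━┓                       ┃ 
erminal                    ┃───────────────────────┨ 
───────────────────────────┨                       ┃ 
git status                 ┃ B       C       D     ┃ 
 branch main               ┃-----------------------┃ 
anges not staged for commit┃     0       0       0 ┃ 
                           ┃   -66       0       0 ┃ 
      modified:   test_main┃     0       0       0 ┃ 
      modified:   config.ya┃     0       0       0 ┃ 
echo "Hello, World!"       ┃     0       0       0 ┃ 
llo, World!                ┃     0       0       0 ┃ 
━━━━━━━━━━━━━━━━━━━━━━━━━━━┛━━━━━━━━━━━━━━━━━━━━━━━┛ 


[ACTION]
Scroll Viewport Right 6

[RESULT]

        ┏━━━━━━━━━━━━━━━━━━━┓                        
        ┃ F┏━━━━━━━━━━━━━━━━━━━━━━━━━━━━━━━━━━━━━┓   
━━━━━━━━━━━━━━━━━━━━━━━━━┓                       ┃   
minal                    ┃───────────────────────┨   
─────────────────────────┨                       ┃   
t status                 ┃ B       C       D     ┃   
ranch main               ┃-----------------------┃   
ges not staged for commit┃     0       0       0 ┃   
                         ┃   -66       0       0 ┃   
    modified:   test_main┃     0       0       0 ┃   
    modified:   config.ya┃     0       0       0 ┃   
ho "Hello, World!"       ┃     0       0       0 ┃   
o, World!                ┃     0       0       0 ┃   
━━━━━━━━━━━━━━━━━━━━━━━━━┛━━━━━━━━━━━━━━━━━━━━━━━┛   


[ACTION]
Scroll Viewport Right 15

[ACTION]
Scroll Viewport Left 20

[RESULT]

                ┏━━━━━━━━━━━━━━━━━━━┓                
                ┃ F┏━━━━━━━━━━━━━━━━━━━━━━━━━━━━━━━━━
   ┏━━━━━━━━━━━━━━━━━━━━━━━━━━━━━┓                   
   ┃ Terminal                    ┃───────────────────
   ┠─────────────────────────────┨                   
   ┃$ git status                 ┃ B       C       D 
   ┃On branch main               ┃-------------------
   ┃Changes not staged for commit┃     0       0     
   ┃                             ┃   -66       0     
   ┃        modified:   test_main┃     0       0     
   ┃        modified:   config.ya┃     0       0     
   ┃$ echo "Hello, World!"       ┃     0       0     
   ┃Hello, World!                ┃     0       0     
   ┗━━━━━━━━━━━━━━━━━━━━━━━━━━━━━┛━━━━━━━━━━━━━━━━━━━


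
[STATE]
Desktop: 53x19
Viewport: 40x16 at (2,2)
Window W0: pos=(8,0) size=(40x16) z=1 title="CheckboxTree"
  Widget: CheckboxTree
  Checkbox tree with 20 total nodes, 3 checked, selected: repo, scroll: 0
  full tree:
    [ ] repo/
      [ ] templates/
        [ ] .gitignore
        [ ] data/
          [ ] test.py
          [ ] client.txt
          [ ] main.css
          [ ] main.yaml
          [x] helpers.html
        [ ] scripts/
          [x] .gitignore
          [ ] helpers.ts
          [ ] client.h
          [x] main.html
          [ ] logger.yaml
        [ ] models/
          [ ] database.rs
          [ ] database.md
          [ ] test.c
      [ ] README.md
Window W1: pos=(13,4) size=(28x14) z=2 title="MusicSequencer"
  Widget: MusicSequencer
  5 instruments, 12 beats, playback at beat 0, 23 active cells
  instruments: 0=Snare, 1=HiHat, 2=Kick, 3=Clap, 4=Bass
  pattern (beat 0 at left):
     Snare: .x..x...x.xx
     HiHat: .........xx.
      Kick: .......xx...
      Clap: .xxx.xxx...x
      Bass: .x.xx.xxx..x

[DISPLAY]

      ┠─────────────────────────────────
      ┃>[-] repo/                       
      ┃   [┏━━━━━━━━━━━━━━━━━━━━━━━━━━┓ 
      ┃    ┃ MusicSequencer           ┃ 
      ┃    ┠──────────────────────────┨ 
      ┃    ┃      ▼12345678901        ┃ 
      ┃    ┃ Snare·█··█···█·██        ┃ 
      ┃    ┃ HiHat·········██·        ┃ 
      ┃    ┃  Kick·······██···        ┃ 
      ┃    ┃  Clap·███·███···█        ┃ 
      ┃    ┃  Bass·█·██·███··█        ┃ 
      ┃    ┃                          ┃ 
      ┃    ┃                          ┃ 
      ┗━━━━┃                          ┃━
           ┃                          ┃ 
           ┗━━━━━━━━━━━━━━━━━━━━━━━━━━┛ 


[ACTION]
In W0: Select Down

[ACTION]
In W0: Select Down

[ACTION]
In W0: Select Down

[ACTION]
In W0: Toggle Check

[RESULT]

      ┠─────────────────────────────────
      ┃ [-] repo/                       
      ┃   [┏━━━━━━━━━━━━━━━━━━━━━━━━━━┓ 
      ┃    ┃ MusicSequencer           ┃ 
      ┃>   ┠──────────────────────────┨ 
      ┃    ┃      ▼12345678901        ┃ 
      ┃    ┃ Snare·█··█···█·██        ┃ 
      ┃    ┃ HiHat·········██·        ┃ 
      ┃    ┃  Kick·······██···        ┃ 
      ┃    ┃  Clap·███·███···█        ┃ 
      ┃    ┃  Bass·█·██·███··█        ┃ 
      ┃    ┃                          ┃ 
      ┃    ┃                          ┃ 
      ┗━━━━┃                          ┃━
           ┃                          ┃ 
           ┗━━━━━━━━━━━━━━━━━━━━━━━━━━┛ 


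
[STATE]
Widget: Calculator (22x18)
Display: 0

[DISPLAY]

                     0
┌───┬───┬───┬───┐     
│ 7 │ 8 │ 9 │ ÷ │     
├───┼───┼───┼───┤     
│ 4 │ 5 │ 6 │ × │     
├───┼───┼───┼───┤     
│ 1 │ 2 │ 3 │ - │     
├───┼───┼───┼───┤     
│ 0 │ . │ = │ + │     
├───┼───┼───┼───┤     
│ C │ MC│ MR│ M+│     
└───┴───┴───┴───┘     
                      
                      
                      
                      
                      
                      


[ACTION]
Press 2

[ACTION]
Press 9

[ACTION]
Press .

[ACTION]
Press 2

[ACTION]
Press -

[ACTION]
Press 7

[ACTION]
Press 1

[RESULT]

                    71
┌───┬───┬───┬───┐     
│ 7 │ 8 │ 9 │ ÷ │     
├───┼───┼───┼───┤     
│ 4 │ 5 │ 6 │ × │     
├───┼───┼───┼───┤     
│ 1 │ 2 │ 3 │ - │     
├───┼───┼───┼───┤     
│ 0 │ . │ = │ + │     
├───┼───┼───┼───┤     
│ C │ MC│ MR│ M+│     
└───┴───┴───┴───┘     
                      
                      
                      
                      
                      
                      


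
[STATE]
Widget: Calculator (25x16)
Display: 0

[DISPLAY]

                        0
┌───┬───┬───┬───┐        
│ 7 │ 8 │ 9 │ ÷ │        
├───┼───┼───┼───┤        
│ 4 │ 5 │ 6 │ × │        
├───┼───┼───┼───┤        
│ 1 │ 2 │ 3 │ - │        
├───┼───┼───┼───┤        
│ 0 │ . │ = │ + │        
├───┼───┼───┼───┤        
│ C │ MC│ MR│ M+│        
└───┴───┴───┴───┘        
                         
                         
                         
                         


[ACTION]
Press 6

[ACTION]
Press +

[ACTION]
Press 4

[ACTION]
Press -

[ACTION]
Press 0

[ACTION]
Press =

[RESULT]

                       10
┌───┬───┬───┬───┐        
│ 7 │ 8 │ 9 │ ÷ │        
├───┼───┼───┼───┤        
│ 4 │ 5 │ 6 │ × │        
├───┼───┼───┼───┤        
│ 1 │ 2 │ 3 │ - │        
├───┼───┼───┼───┤        
│ 0 │ . │ = │ + │        
├───┼───┼───┼───┤        
│ C │ MC│ MR│ M+│        
└───┴───┴───┴───┘        
                         
                         
                         
                         


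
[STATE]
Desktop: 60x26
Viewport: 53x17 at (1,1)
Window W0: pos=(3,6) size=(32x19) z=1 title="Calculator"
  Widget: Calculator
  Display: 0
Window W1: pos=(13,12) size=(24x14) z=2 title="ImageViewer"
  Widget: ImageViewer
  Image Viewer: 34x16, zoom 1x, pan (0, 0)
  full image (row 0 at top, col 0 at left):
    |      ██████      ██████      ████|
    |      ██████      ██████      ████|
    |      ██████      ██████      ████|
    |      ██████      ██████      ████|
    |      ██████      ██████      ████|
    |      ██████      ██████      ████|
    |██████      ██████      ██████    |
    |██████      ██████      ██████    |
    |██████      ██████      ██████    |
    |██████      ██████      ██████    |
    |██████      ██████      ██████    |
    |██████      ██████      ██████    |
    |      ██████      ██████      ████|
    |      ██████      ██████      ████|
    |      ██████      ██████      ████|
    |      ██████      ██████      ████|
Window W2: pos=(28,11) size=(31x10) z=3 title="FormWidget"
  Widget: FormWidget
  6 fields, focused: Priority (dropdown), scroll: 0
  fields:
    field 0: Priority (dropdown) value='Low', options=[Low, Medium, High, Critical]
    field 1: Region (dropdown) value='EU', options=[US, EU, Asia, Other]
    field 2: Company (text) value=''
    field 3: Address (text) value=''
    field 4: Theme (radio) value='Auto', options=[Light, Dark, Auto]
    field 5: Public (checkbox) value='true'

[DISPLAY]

                                                     
                                                     
                                                     
                                                     
                                                     
  ┏━━━━━━━━━━━━━━━━━━━━━━━━━━━━━━┓                   
  ┃ Calculator                   ┃                   
  ┠──────────────────────────────┨                   
  ┃                             0┃                   
  ┃┌───┬───┬───┬───┐             ┃                   
  ┃│ 7 │ 8 │ 9 │ ÷ │       ┏━━━━━━━━━━━━━━━━━━━━━━━━━
  ┃├───┼───┼┏━━━━━━━━━━━━━━┃ FormWidget              
  ┃│ 4 │ 5 │┃ ImageViewer  ┠─────────────────────────
  ┃├───┼───┼┠──────────────┃> Priority:   [Low       
  ┃│ 1 │ 2 │┃      ██████  ┃  Region:     [EU        
  ┃├───┼───┼┃      ██████  ┃  Company:    [          
  ┃│ 0 │ . │┃      ██████  ┃  Address:    [          


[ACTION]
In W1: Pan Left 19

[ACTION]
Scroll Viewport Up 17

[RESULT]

                                                     
                                                     
                                                     
                                                     
                                                     
                                                     
  ┏━━━━━━━━━━━━━━━━━━━━━━━━━━━━━━┓                   
  ┃ Calculator                   ┃                   
  ┠──────────────────────────────┨                   
  ┃                             0┃                   
  ┃┌───┬───┬───┬───┐             ┃                   
  ┃│ 7 │ 8 │ 9 │ ÷ │       ┏━━━━━━━━━━━━━━━━━━━━━━━━━
  ┃├───┼───┼┏━━━━━━━━━━━━━━┃ FormWidget              
  ┃│ 4 │ 5 │┃ ImageViewer  ┠─────────────────────────
  ┃├───┼───┼┠──────────────┃> Priority:   [Low       
  ┃│ 1 │ 2 │┃      ██████  ┃  Region:     [EU        
  ┃├───┼───┼┃      ██████  ┃  Company:    [          


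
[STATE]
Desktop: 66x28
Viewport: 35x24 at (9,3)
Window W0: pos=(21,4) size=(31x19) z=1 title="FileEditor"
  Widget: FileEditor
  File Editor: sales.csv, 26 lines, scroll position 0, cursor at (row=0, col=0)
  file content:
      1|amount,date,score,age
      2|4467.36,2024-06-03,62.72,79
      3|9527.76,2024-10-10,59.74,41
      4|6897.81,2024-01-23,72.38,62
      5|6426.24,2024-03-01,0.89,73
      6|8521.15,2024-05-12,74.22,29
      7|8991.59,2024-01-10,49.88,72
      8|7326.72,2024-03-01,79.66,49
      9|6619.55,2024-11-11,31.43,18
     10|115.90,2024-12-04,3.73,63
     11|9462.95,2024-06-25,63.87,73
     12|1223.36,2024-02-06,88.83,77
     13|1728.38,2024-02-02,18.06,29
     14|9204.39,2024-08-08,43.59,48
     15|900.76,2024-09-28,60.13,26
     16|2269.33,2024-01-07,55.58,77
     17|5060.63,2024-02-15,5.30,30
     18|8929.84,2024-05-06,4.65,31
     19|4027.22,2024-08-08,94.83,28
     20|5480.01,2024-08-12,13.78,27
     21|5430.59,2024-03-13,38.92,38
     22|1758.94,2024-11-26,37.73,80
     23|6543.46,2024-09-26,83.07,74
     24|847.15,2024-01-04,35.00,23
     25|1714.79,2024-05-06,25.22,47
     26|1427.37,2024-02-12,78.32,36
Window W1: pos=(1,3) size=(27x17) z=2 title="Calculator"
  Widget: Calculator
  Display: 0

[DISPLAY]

━━━━━━━━━━━━━━━━━━┓                
ator              ┃━━━━━━━━━━━━━━━━
──────────────────┨ditor           
                 0┃────────────────
─┬───┬───┐        ┃,date,score,age 
 │ 9 │ ÷ │        ┃6,2024-06-03,62.
─┼───┼───┤        ┃6,2024-10-10,59.
 │ 6 │ × │        ┃1,2024-01-23,72.
─┼───┼───┤        ┃4,2024-03-01,0.8
 │ 3 │ - │        ┃5,2024-05-12,74.
─┼───┼───┤        ┃9,2024-01-10,49.
 │ = │ + │        ┃2,2024-03-01,79.
─┼───┼───┤        ┃5,2024-11-11,31.
C│ MR│ M+│        ┃,2024-12-04,3.73
─┴───┴───┘        ┃5,2024-06-25,63.
                  ┃6,2024-02-06,88.
━━━━━━━━━━━━━━━━━━┛8,2024-02-02,18.
            ┃9204.39,2024-08-08,43.
            ┃900.76,2024-09-28,60.1
            ┗━━━━━━━━━━━━━━━━━━━━━━
                                   
                                   
                                   
                                   


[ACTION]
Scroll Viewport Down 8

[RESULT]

ator              ┃━━━━━━━━━━━━━━━━
──────────────────┨ditor           
                 0┃────────────────
─┬───┬───┐        ┃,date,score,age 
 │ 9 │ ÷ │        ┃6,2024-06-03,62.
─┼───┼───┤        ┃6,2024-10-10,59.
 │ 6 │ × │        ┃1,2024-01-23,72.
─┼───┼───┤        ┃4,2024-03-01,0.8
 │ 3 │ - │        ┃5,2024-05-12,74.
─┼───┼───┤        ┃9,2024-01-10,49.
 │ = │ + │        ┃2,2024-03-01,79.
─┼───┼───┤        ┃5,2024-11-11,31.
C│ MR│ M+│        ┃,2024-12-04,3.73
─┴───┴───┘        ┃5,2024-06-25,63.
                  ┃6,2024-02-06,88.
━━━━━━━━━━━━━━━━━━┛8,2024-02-02,18.
            ┃9204.39,2024-08-08,43.
            ┃900.76,2024-09-28,60.1
            ┗━━━━━━━━━━━━━━━━━━━━━━
                                   
                                   
                                   
                                   
                                   


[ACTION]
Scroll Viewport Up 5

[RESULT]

                                   
                                   
                                   
━━━━━━━━━━━━━━━━━━┓                
ator              ┃━━━━━━━━━━━━━━━━
──────────────────┨ditor           
                 0┃────────────────
─┬───┬───┐        ┃,date,score,age 
 │ 9 │ ÷ │        ┃6,2024-06-03,62.
─┼───┼───┤        ┃6,2024-10-10,59.
 │ 6 │ × │        ┃1,2024-01-23,72.
─┼───┼───┤        ┃4,2024-03-01,0.8
 │ 3 │ - │        ┃5,2024-05-12,74.
─┼───┼───┤        ┃9,2024-01-10,49.
 │ = │ + │        ┃2,2024-03-01,79.
─┼───┼───┤        ┃5,2024-11-11,31.
C│ MR│ M+│        ┃,2024-12-04,3.73
─┴───┴───┘        ┃5,2024-06-25,63.
                  ┃6,2024-02-06,88.
━━━━━━━━━━━━━━━━━━┛8,2024-02-02,18.
            ┃9204.39,2024-08-08,43.
            ┃900.76,2024-09-28,60.1
            ┗━━━━━━━━━━━━━━━━━━━━━━
                                   


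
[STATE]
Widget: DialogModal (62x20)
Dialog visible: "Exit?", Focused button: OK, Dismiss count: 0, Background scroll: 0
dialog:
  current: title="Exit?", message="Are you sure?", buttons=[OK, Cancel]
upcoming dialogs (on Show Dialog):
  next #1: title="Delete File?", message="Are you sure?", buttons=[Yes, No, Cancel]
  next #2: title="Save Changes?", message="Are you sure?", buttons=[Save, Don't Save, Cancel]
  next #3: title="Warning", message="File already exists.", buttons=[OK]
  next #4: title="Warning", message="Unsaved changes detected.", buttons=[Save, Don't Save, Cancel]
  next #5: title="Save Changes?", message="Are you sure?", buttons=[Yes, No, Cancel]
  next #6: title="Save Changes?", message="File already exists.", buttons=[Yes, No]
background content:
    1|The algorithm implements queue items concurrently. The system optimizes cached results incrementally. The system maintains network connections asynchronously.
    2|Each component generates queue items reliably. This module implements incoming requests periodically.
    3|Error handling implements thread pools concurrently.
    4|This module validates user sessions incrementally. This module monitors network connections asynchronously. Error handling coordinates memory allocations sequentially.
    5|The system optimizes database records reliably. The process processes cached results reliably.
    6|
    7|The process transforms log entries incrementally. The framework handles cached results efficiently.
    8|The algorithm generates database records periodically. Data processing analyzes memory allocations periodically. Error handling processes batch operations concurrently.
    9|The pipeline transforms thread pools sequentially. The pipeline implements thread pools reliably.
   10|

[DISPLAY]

The algorithm implements queue items concurrently. The system 
Each component generates queue items reliably. This module imp
Error handling implements thread pools concurrently.          
This module validates user sessions incrementally. This module
The system optimizes database records reliably. The process pr
                                                              
The process transforms log entries incrementally. The framewor
The algorithm generate┌───────────────┐s periodically. Data pr
The pipeline transform│     Exit?     │quentially. The pipelin
                      │ Are you sure? │                       
                      │ [OK]  Cancel  │                       
                      └───────────────┘                       
                                                              
                                                              
                                                              
                                                              
                                                              
                                                              
                                                              
                                                              


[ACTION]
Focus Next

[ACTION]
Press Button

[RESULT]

The algorithm implements queue items concurrently. The system 
Each component generates queue items reliably. This module imp
Error handling implements thread pools concurrently.          
This module validates user sessions incrementally. This module
The system optimizes database records reliably. The process pr
                                                              
The process transforms log entries incrementally. The framewor
The algorithm generates database records periodically. Data pr
The pipeline transforms thread pools sequentially. The pipelin
                                                              
                                                              
                                                              
                                                              
                                                              
                                                              
                                                              
                                                              
                                                              
                                                              
                                                              


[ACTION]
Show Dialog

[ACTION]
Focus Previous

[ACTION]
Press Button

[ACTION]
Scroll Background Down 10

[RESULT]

                                                              
                                                              
                                                              
                                                              
                                                              
                                                              
                                                              
                                                              
                                                              
                                                              
                                                              
                                                              
                                                              
                                                              
                                                              
                                                              
                                                              
                                                              
                                                              
                                                              


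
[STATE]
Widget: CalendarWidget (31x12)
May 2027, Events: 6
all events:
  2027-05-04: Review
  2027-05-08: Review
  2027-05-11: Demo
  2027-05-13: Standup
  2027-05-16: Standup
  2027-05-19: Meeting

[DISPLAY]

            May 2027           
Mo Tu We Th Fr Sa Su           
                1  2           
 3  4*  5  6  7  8*  9         
10 11* 12 13* 14 15 16*        
17 18 19* 20 21 22 23          
24 25 26 27 28 29 30           
31                             
                               
                               
                               
                               


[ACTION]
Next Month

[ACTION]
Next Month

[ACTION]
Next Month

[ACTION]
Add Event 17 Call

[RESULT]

          August 2027          
Mo Tu We Th Fr Sa Su           
                   1           
 2  3  4  5  6  7  8           
 9 10 11 12 13 14 15           
16 17* 18 19 20 21 22          
23 24 25 26 27 28 29           
30 31                          
                               
                               
                               
                               


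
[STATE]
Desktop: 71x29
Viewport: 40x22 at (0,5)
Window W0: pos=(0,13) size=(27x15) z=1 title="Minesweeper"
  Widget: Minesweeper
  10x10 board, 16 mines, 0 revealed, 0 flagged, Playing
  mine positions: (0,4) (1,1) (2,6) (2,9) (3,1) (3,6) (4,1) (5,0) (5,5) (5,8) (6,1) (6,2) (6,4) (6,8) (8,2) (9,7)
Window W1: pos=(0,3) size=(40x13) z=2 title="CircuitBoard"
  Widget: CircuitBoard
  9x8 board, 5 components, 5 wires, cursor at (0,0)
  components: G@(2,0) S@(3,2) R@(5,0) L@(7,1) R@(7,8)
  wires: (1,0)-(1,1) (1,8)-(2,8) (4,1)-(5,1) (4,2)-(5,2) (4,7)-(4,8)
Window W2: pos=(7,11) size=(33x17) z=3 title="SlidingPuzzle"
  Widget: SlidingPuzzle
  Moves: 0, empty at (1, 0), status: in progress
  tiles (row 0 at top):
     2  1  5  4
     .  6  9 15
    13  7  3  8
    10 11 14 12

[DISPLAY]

┠──────────────────────────────────────┨
┃   0 1 2 3 4 5 6 7 8                  ┃
┃0  [.]                                ┃
┃                                      ┃
┃1   · ─ ·                           · ┃
┃                                    │ ┃
┃2   G ┏━━━━━━━━━━━━━━━━━━━━━━━━━━━━━━━┓
┃      ┃ SlidingPuzzle                 ┃
┃3     ┠───────────────────────────────┨
┃      ┃┌────┬────┬────┬────┐          ┃
┗━━━━━━┃│  2 │  1 │  5 │  4 │          ┃
┃■■■■■■┃├────┼────┼────┼────┤          ┃
┃■■■■■■┃│    │  6 │  9 │ 15 │          ┃
┃■■■■■■┃├────┼────┼────┼────┤          ┃
┃■■■■■■┃│ 13 │  7 │  3 │  8 │          ┃
┃■■■■■■┃├────┼────┼────┼────┤          ┃
┃■■■■■■┃│ 10 │ 11 │ 14 │ 12 │          ┃
┃■■■■■■┃└────┴────┴────┴────┘          ┃
┃■■■■■■┃Moves: 0                       ┃
┃■■■■■■┃                               ┃
┃■■■■■■┃                               ┃
┃      ┃                               ┃


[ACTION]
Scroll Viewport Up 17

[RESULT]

                                        
                                        
                                        
┏━━━━━━━━━━━━━━━━━━━━━━━━━━━━━━━━━━━━━━┓
┃ CircuitBoard                         ┃
┠──────────────────────────────────────┨
┃   0 1 2 3 4 5 6 7 8                  ┃
┃0  [.]                                ┃
┃                                      ┃
┃1   · ─ ·                           · ┃
┃                                    │ ┃
┃2   G ┏━━━━━━━━━━━━━━━━━━━━━━━━━━━━━━━┓
┃      ┃ SlidingPuzzle                 ┃
┃3     ┠───────────────────────────────┨
┃      ┃┌────┬────┬────┬────┐          ┃
┗━━━━━━┃│  2 │  1 │  5 │  4 │          ┃
┃■■■■■■┃├────┼────┼────┼────┤          ┃
┃■■■■■■┃│    │  6 │  9 │ 15 │          ┃
┃■■■■■■┃├────┼────┼────┼────┤          ┃
┃■■■■■■┃│ 13 │  7 │  3 │  8 │          ┃
┃■■■■■■┃├────┼────┼────┼────┤          ┃
┃■■■■■■┃│ 10 │ 11 │ 14 │ 12 │          ┃


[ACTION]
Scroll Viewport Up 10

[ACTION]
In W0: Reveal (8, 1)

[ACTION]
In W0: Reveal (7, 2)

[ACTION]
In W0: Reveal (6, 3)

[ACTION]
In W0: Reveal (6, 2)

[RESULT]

                                        
                                        
                                        
┏━━━━━━━━━━━━━━━━━━━━━━━━━━━━━━━━━━━━━━┓
┃ CircuitBoard                         ┃
┠──────────────────────────────────────┨
┃   0 1 2 3 4 5 6 7 8                  ┃
┃0  [.]                                ┃
┃                                      ┃
┃1   · ─ ·                           · ┃
┃                                    │ ┃
┃2   G ┏━━━━━━━━━━━━━━━━━━━━━━━━━━━━━━━┓
┃      ┃ SlidingPuzzle                 ┃
┃3     ┠───────────────────────────────┨
┃      ┃┌────┬────┬────┬────┐          ┃
┗━━━━━━┃│  2 │  1 │  5 │  4 │          ┃
┃■■■■✹■┃├────┼────┼────┼────┤          ┃
┃■✹■■■■┃│    │  6 │  9 │ 15 │          ┃
┃■■■■■■┃├────┼────┼────┼────┤          ┃
┃■✹■■■■┃│ 13 │  7 │  3 │  8 │          ┃
┃■✹■■■■┃├────┼────┼────┼────┤          ┃
┃✹■■■■✹┃│ 10 │ 11 │ 14 │ 12 │          ┃
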